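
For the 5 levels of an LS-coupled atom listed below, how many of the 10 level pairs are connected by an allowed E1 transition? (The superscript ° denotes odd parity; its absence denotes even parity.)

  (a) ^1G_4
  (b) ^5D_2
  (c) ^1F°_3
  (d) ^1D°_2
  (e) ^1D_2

(a)–(b): forbidden (parity, ΔS, ΔL, ΔJ).
(a)–(c): allowed.
(a)–(d): forbidden (ΔL, ΔJ).
(a)–(e): forbidden (parity, ΔL, ΔJ).
(b)–(c): forbidden (ΔS).
(b)–(d): forbidden (ΔS).
(b)–(e): forbidden (parity, ΔS).
(c)–(d): forbidden (parity).
(c)–(e): allowed.
(d)–(e): allowed.
Allowed pairs: 3 of 10.

3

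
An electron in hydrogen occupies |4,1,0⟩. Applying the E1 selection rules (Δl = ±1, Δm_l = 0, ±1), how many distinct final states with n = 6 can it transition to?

4

E1 requires Δl = ±1, so l_f ∈ {0, 2}; with 0 ≤ l_f ≤ n_f−1 = 5, the allowed l_f values are {0, 2}.
For l_f = 0: m_f ∈ {m_i−1, m_i, m_i+1} ∩ [−0, 0] = {0} → 1 state.
For l_f = 2: m_f ∈ {m_i−1, m_i, m_i+1} ∩ [−2, 2] = {-1, 0, 1} → 3 states.
Total: 4.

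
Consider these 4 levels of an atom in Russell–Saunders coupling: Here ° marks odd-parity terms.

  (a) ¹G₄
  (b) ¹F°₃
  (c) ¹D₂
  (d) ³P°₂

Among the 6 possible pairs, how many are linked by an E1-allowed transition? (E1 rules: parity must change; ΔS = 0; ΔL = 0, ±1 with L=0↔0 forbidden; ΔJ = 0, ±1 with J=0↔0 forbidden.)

(a)–(b): allowed.
(a)–(c): forbidden (parity, ΔL, ΔJ).
(a)–(d): forbidden (ΔS, ΔL, ΔJ).
(b)–(c): allowed.
(b)–(d): forbidden (parity, ΔS, ΔL).
(c)–(d): forbidden (ΔS).
Allowed pairs: 2 of 6.

2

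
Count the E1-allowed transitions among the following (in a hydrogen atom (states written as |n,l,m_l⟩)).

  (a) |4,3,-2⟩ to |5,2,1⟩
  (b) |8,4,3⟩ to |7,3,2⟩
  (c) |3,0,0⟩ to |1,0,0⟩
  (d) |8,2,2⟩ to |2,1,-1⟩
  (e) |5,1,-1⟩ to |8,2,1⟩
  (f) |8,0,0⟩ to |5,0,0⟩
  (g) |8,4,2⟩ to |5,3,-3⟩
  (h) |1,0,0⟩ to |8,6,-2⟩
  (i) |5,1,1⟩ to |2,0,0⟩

(a) forbidden — Δm_l = +3 (E1 requires Δm_l = 0, ±1)
(b) allowed
(c) forbidden — Δl = +0 (E1 requires Δl = ±1)
(d) forbidden — Δm_l = -3 (E1 requires Δm_l = 0, ±1)
(e) forbidden — Δm_l = +2 (E1 requires Δm_l = 0, ±1)
(f) forbidden — Δl = +0 (E1 requires Δl = ±1)
(g) forbidden — Δm_l = -5 (E1 requires Δm_l = 0, ±1)
(h) forbidden — Δl = +6 (E1 requires Δl = ±1); Δm_l = -2 (E1 requires Δm_l = 0, ±1)
(i) allowed
Total allowed: 2 of 9.

2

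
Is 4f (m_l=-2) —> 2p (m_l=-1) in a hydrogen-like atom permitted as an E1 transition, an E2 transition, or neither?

E2

Δl = 1 − 3 = -2; l_i + l_f = 4.
Δm_l = +1.
E1 (Δl = ±1, |Δm_l| ≤ 1): not satisfied.
E2 (Δl = 0,±2, l_i+l_f ≥ 2, |Δm_l| ≤ 2): satisfied.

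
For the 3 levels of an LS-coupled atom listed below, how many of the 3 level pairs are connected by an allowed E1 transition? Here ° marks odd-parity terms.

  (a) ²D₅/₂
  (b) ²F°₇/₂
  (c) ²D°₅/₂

(a)–(b): allowed.
(a)–(c): allowed.
(b)–(c): forbidden (parity).
Allowed pairs: 2 of 3.

2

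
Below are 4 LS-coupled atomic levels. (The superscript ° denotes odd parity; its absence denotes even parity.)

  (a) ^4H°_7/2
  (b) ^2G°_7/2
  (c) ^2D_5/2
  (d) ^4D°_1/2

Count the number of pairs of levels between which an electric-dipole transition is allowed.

(a)–(b): forbidden (parity, ΔS).
(a)–(c): forbidden (ΔS, ΔL).
(a)–(d): forbidden (parity, ΔL, ΔJ).
(b)–(c): forbidden (ΔL).
(b)–(d): forbidden (parity, ΔS, ΔL, ΔJ).
(c)–(d): forbidden (ΔS, ΔJ).
Allowed pairs: 0 of 6.

0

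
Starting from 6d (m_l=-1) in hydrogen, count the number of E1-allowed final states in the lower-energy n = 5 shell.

5

E1 requires Δl = ±1, so l_f ∈ {1, 3}; with 0 ≤ l_f ≤ n_f−1 = 4, the allowed l_f values are {1, 3}.
For l_f = 1: m_f ∈ {m_i−1, m_i, m_i+1} ∩ [−1, 1] = {-1, 0} → 2 states.
For l_f = 3: m_f ∈ {m_i−1, m_i, m_i+1} ∩ [−3, 3] = {-2, -1, 0} → 3 states.
Total: 5.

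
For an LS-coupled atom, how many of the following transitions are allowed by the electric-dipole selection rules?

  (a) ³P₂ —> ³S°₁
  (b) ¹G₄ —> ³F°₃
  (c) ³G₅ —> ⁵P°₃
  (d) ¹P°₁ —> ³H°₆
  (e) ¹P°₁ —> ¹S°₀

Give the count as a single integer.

1

(a) allowed
(b) forbidden (ΔS fails)
(c) forbidden (ΔS, ΔL, ΔJ fail)
(d) forbidden (parity, ΔS, ΔL, ΔJ fail)
(e) forbidden (parity fails)
Total allowed: 1 of 5.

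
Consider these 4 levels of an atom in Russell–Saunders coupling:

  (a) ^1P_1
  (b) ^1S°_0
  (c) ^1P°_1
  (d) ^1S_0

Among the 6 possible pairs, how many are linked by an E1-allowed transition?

3

(a)–(b): allowed.
(a)–(c): allowed.
(a)–(d): forbidden (parity).
(b)–(c): forbidden (parity).
(b)–(d): forbidden (ΔL, ΔJ).
(c)–(d): allowed.
Allowed pairs: 3 of 6.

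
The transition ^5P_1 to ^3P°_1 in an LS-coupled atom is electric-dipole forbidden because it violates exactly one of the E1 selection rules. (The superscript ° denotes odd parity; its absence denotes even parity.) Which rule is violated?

Initial level: S=2, L=1, J=1, parity even. Final level: S=1, L=1, J=1, parity odd.
Parity must change: even → odd — satisfied.
ΔS = 0: S: 2 → 1 — violated.
ΔL = 0, ±1 (not L=0↔0): L: 1 → 1, ΔL = +0 — satisfied.
ΔJ = 0, ±1 (not J=0↔0): J: 1 → 1, ΔJ = +0 — satisfied.

the ΔS = 0 rule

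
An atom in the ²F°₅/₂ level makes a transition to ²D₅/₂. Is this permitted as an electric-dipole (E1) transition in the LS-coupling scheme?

Parity must change: odd → even — passes.
ΔS = 0: S: 1/2 → 1/2 — passes.
ΔL = 0, ±1 (not L=0↔0): L: 3 → 2, ΔL = -1 — passes.
ΔJ = 0, ±1 (not J=0↔0): J: 5/2 → 5/2, ΔJ = +0 — passes.
All four E1 rules are satisfied.

allowed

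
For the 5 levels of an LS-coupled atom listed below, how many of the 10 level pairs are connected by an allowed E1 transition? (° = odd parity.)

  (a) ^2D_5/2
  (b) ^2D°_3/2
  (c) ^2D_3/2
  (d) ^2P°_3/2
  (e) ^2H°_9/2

(a)–(b): allowed.
(a)–(c): forbidden (parity).
(a)–(d): allowed.
(a)–(e): forbidden (ΔL, ΔJ).
(b)–(c): allowed.
(b)–(d): forbidden (parity).
(b)–(e): forbidden (parity, ΔL, ΔJ).
(c)–(d): allowed.
(c)–(e): forbidden (ΔL, ΔJ).
(d)–(e): forbidden (parity, ΔL, ΔJ).
Allowed pairs: 4 of 10.

4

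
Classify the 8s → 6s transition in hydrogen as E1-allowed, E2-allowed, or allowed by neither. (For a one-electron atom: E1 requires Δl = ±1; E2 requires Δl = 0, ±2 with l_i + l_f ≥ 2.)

Δl = 0 − 0 = +0; l_i + l_f = 0.
E1 (Δl = ±1): not satisfied.
E2 (Δl = 0,±2, l_i+l_f ≥ 2): not satisfied.

neither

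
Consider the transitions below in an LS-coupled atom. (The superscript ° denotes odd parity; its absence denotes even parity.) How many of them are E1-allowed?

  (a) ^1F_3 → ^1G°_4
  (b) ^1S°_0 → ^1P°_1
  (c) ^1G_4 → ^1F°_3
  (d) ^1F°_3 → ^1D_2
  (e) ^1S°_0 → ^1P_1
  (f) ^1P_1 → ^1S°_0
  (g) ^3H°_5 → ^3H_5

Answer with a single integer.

(a) allowed
(b) forbidden (parity fails)
(c) allowed
(d) allowed
(e) allowed
(f) allowed
(g) allowed
Total allowed: 6 of 7.

6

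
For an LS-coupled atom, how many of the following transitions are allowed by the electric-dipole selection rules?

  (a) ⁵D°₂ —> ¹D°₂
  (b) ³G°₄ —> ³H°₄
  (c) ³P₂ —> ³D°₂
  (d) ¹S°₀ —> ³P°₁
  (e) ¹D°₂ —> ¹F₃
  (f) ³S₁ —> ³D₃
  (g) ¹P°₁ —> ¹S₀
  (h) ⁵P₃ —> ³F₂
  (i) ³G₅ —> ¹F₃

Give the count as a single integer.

(a) forbidden (parity, ΔS fail)
(b) forbidden (parity fails)
(c) allowed
(d) forbidden (parity, ΔS fail)
(e) allowed
(f) forbidden (parity, ΔL, ΔJ fail)
(g) allowed
(h) forbidden (parity, ΔS, ΔL fail)
(i) forbidden (parity, ΔS, ΔJ fail)
Total allowed: 3 of 9.

3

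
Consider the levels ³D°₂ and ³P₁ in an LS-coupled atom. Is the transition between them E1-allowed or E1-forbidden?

allowed

Reading off the term symbols: S 1→1, L 2→1, J 2→1, parity odd→even.
Parity must change: odd → even — satisfied.
ΔS = 0: S: 1 → 1 — satisfied.
ΔL = 0, ±1 (not L=0↔0): L: 2 → 1, ΔL = -1 — satisfied.
ΔJ = 0, ±1 (not J=0↔0): J: 2 → 1, ΔJ = -1 — satisfied.
All four E1 rules are satisfied.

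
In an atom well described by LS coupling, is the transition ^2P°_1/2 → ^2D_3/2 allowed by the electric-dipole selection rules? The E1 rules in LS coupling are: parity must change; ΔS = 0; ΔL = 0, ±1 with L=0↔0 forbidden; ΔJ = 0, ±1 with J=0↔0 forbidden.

allowed

Initial level: S=1/2, L=1, J=1/2, parity odd. Final level: S=1/2, L=2, J=3/2, parity even.
Parity must change: odd → even — passes.
ΔS = 0: S: 1/2 → 1/2 — passes.
ΔL = 0, ±1 (not L=0↔0): L: 1 → 2, ΔL = +1 — passes.
ΔJ = 0, ±1 (not J=0↔0): J: 1/2 → 3/2, ΔJ = +1 — passes.
All four E1 rules are satisfied.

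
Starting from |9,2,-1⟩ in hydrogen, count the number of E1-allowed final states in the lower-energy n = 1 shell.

E1 requires l_f ∈ {1, 3}, but neither lies in [0, 0], so no final state is reachable.
Total: 0.

0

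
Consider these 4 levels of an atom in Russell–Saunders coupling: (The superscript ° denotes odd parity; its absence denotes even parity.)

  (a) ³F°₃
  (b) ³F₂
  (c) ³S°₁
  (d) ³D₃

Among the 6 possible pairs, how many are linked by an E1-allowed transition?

(a)–(b): allowed.
(a)–(c): forbidden (parity, ΔL, ΔJ).
(a)–(d): allowed.
(b)–(c): forbidden (ΔL).
(b)–(d): forbidden (parity).
(c)–(d): forbidden (ΔL, ΔJ).
Allowed pairs: 2 of 6.

2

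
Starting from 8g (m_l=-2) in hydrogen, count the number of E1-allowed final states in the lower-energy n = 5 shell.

E1 requires Δl = ±1, so l_f ∈ {3, 5}; with 0 ≤ l_f ≤ n_f−1 = 4, the allowed l_f values are {3}.
For l_f = 3: m_f ∈ {m_i−1, m_i, m_i+1} ∩ [−3, 3] = {-3, -2, -1} → 3 states.
Total: 3.

3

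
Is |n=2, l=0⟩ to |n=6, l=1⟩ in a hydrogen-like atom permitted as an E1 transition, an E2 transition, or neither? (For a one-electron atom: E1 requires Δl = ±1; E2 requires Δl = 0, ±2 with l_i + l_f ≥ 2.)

E1

Δl = 1 − 0 = +1; l_i + l_f = 1.
E1 (Δl = ±1): satisfied.
E2 (Δl = 0,±2, l_i+l_f ≥ 2): not satisfied.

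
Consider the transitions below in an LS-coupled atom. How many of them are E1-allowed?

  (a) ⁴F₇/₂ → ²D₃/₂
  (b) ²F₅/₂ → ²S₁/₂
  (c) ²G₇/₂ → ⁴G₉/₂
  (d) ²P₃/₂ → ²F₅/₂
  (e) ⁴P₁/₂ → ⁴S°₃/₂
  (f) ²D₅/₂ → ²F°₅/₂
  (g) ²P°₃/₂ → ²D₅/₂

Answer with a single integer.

3

(a) forbidden (parity, ΔS, ΔJ fail)
(b) forbidden (parity, ΔL, ΔJ fail)
(c) forbidden (parity, ΔS fail)
(d) forbidden (parity, ΔL fail)
(e) allowed
(f) allowed
(g) allowed
Total allowed: 3 of 7.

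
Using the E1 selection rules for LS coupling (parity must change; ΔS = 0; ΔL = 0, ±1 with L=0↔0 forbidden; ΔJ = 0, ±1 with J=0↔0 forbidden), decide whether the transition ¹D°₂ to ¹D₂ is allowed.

Reading off the term symbols: S 0→0, L 2→2, J 2→2, parity odd→even.
Parity must change: odd → even — ok.
ΔS = 0: S: 0 → 0 — ok.
ΔL = 0, ±1 (not L=0↔0): L: 2 → 2, ΔL = +0 — ok.
ΔJ = 0, ±1 (not J=0↔0): J: 2 → 2, ΔJ = +0 — ok.
All four E1 rules are satisfied.

allowed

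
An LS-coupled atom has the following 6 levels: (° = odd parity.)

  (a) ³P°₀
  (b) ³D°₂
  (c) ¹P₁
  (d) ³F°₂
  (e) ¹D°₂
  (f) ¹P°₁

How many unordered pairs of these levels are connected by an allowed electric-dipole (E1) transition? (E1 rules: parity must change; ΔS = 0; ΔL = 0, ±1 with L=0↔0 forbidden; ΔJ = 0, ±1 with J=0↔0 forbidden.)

2

(a)–(b): forbidden (parity, ΔJ).
(a)–(c): forbidden (ΔS).
(a)–(d): forbidden (parity, ΔL, ΔJ).
(a)–(e): forbidden (parity, ΔS, ΔJ).
(a)–(f): forbidden (parity, ΔS).
(b)–(c): forbidden (ΔS).
(b)–(d): forbidden (parity).
(b)–(e): forbidden (parity, ΔS).
(b)–(f): forbidden (parity, ΔS).
(c)–(d): forbidden (ΔS, ΔL).
(c)–(e): allowed.
(c)–(f): allowed.
(d)–(e): forbidden (parity, ΔS).
(d)–(f): forbidden (parity, ΔS, ΔL).
(e)–(f): forbidden (parity).
Allowed pairs: 2 of 15.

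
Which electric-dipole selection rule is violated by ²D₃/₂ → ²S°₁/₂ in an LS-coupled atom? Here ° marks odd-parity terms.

the ΔL = 0, ±1 rule

ΔJ = 0, ±1 (not J=0↔0): J: 3/2 → 1/2, ΔJ = -1 — passes.
Parity must change: even → odd — passes.
ΔS = 0: S: 1/2 → 1/2 — passes.
ΔL = 0, ±1 (not L=0↔0): L: 2 → 0, ΔL = -2 — fails.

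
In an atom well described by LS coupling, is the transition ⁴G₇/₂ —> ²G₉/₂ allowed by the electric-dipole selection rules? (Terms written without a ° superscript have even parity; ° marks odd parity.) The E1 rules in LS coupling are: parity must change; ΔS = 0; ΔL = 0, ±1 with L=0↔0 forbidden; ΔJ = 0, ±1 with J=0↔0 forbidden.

forbidden

Reading off the term symbols: S 3/2→1/2, L 4→4, J 7/2→9/2, parity even→even.
Parity must change: even → even — fails.
ΔS = 0: S: 3/2 → 1/2 — fails.
ΔL = 0, ±1 (not L=0↔0): L: 4 → 4, ΔL = +0 — ok.
ΔJ = 0, ±1 (not J=0↔0): J: 7/2 → 9/2, ΔJ = +1 — ok.
Rule(s) violated: parity, ΔS.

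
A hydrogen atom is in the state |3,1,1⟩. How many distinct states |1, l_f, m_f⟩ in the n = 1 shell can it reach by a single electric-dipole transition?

1

E1 requires Δl = ±1, so l_f ∈ {0, 2}; with 0 ≤ l_f ≤ n_f−1 = 0, the allowed l_f values are {0}.
For l_f = 0: m_f ∈ {m_i−1, m_i, m_i+1} ∩ [−0, 0] = {0} → 1 state.
Total: 1.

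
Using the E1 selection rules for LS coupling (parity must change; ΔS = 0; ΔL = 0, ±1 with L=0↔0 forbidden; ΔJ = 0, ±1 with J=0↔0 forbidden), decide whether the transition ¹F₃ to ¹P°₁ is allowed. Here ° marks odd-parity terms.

Reading off the term symbols: S 0→0, L 3→1, J 3→1, parity even→odd.
Parity must change: even → odd — satisfied.
ΔS = 0: S: 0 → 0 — satisfied.
ΔL = 0, ±1 (not L=0↔0): L: 3 → 1, ΔL = -2 — violated.
ΔJ = 0, ±1 (not J=0↔0): J: 3 → 1, ΔJ = -2 — violated.
Rule(s) violated: ΔL, ΔJ.

forbidden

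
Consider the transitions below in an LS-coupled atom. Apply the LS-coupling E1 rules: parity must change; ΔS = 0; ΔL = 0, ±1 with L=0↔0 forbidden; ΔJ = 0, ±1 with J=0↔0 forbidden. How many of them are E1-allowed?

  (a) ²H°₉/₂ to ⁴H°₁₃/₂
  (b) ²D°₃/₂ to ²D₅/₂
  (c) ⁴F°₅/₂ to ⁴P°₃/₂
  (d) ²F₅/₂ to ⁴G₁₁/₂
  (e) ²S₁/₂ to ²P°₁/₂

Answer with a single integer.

2

(a) forbidden (parity, ΔS, ΔJ fail)
(b) allowed
(c) forbidden (parity, ΔL fail)
(d) forbidden (parity, ΔS, ΔJ fail)
(e) allowed
Total allowed: 2 of 5.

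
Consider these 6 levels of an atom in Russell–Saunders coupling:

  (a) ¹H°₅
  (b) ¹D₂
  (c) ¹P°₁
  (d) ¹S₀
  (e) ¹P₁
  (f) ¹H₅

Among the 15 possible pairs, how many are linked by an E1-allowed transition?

4

(a)–(b): forbidden (ΔL, ΔJ).
(a)–(c): forbidden (parity, ΔL, ΔJ).
(a)–(d): forbidden (ΔL, ΔJ).
(a)–(e): forbidden (ΔL, ΔJ).
(a)–(f): allowed.
(b)–(c): allowed.
(b)–(d): forbidden (parity, ΔL, ΔJ).
(b)–(e): forbidden (parity).
(b)–(f): forbidden (parity, ΔL, ΔJ).
(c)–(d): allowed.
(c)–(e): allowed.
(c)–(f): forbidden (ΔL, ΔJ).
(d)–(e): forbidden (parity).
(d)–(f): forbidden (parity, ΔL, ΔJ).
(e)–(f): forbidden (parity, ΔL, ΔJ).
Allowed pairs: 4 of 15.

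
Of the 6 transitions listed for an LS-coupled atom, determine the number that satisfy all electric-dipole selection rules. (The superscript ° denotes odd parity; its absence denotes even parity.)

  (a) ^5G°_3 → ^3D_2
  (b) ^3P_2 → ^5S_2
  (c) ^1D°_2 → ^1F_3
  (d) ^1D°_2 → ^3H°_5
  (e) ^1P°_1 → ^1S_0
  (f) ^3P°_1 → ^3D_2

3

(a) forbidden (ΔS, ΔL fail)
(b) forbidden (parity, ΔS fail)
(c) allowed
(d) forbidden (parity, ΔS, ΔL, ΔJ fail)
(e) allowed
(f) allowed
Total allowed: 3 of 6.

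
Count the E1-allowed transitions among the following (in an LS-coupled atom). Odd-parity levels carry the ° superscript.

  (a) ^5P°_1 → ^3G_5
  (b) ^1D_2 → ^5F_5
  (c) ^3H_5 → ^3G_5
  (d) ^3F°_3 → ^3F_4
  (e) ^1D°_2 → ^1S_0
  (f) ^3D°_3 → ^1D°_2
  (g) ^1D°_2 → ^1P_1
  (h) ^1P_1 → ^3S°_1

(a) forbidden (ΔS, ΔL, ΔJ fail)
(b) forbidden (parity, ΔS, ΔJ fail)
(c) forbidden (parity fails)
(d) allowed
(e) forbidden (ΔL, ΔJ fail)
(f) forbidden (parity, ΔS fail)
(g) allowed
(h) forbidden (ΔS fails)
Total allowed: 2 of 8.

2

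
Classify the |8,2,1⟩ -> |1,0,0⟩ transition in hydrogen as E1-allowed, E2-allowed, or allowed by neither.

E2

Δl = 0 − 2 = -2; l_i + l_f = 2.
Δm_l = -1.
E1 (Δl = ±1, |Δm_l| ≤ 1): not satisfied.
E2 (Δl = 0,±2, l_i+l_f ≥ 2, |Δm_l| ≤ 2): satisfied.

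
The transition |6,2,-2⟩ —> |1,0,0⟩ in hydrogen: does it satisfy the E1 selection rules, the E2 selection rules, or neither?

Δl = 0 − 2 = -2; l_i + l_f = 2.
Δm_l = +2.
E1 (Δl = ±1, |Δm_l| ≤ 1): not satisfied.
E2 (Δl = 0,±2, l_i+l_f ≥ 2, |Δm_l| ≤ 2): satisfied.

E2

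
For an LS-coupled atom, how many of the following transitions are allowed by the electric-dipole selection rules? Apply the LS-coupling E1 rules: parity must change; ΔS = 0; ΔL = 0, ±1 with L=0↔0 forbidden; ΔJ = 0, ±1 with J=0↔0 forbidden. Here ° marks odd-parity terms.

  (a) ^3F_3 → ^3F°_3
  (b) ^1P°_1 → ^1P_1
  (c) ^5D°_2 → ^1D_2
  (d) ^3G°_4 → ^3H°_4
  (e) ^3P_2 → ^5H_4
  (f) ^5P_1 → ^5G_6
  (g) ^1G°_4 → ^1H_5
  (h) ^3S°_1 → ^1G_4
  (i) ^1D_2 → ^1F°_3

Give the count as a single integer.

4

(a) allowed
(b) allowed
(c) forbidden (ΔS fails)
(d) forbidden (parity fails)
(e) forbidden (parity, ΔS, ΔL, ΔJ fail)
(f) forbidden (parity, ΔL, ΔJ fail)
(g) allowed
(h) forbidden (ΔS, ΔL, ΔJ fail)
(i) allowed
Total allowed: 4 of 9.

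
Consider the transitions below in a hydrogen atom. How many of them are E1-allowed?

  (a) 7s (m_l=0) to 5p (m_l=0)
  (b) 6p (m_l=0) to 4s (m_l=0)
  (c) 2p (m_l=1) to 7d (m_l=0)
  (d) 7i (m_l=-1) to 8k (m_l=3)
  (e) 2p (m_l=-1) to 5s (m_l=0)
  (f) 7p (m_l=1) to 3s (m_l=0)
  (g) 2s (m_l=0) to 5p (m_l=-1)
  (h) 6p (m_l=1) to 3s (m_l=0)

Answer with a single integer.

7

(a) allowed
(b) allowed
(c) allowed
(d) forbidden — Δm_l = +4 (E1 requires Δm_l = 0, ±1)
(e) allowed
(f) allowed
(g) allowed
(h) allowed
Total allowed: 7 of 8.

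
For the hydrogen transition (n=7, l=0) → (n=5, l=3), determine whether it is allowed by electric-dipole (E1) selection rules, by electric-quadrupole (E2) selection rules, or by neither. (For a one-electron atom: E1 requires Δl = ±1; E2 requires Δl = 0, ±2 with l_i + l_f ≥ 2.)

neither

Δl = 3 − 0 = +3; l_i + l_f = 3.
E1 (Δl = ±1): not satisfied.
E2 (Δl = 0,±2, l_i+l_f ≥ 2): not satisfied.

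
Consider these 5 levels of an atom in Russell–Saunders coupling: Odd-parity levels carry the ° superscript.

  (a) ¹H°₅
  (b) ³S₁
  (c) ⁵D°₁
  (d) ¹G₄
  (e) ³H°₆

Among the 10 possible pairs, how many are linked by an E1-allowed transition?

(a)–(b): forbidden (ΔS, ΔL, ΔJ).
(a)–(c): forbidden (parity, ΔS, ΔL, ΔJ).
(a)–(d): allowed.
(a)–(e): forbidden (parity, ΔS).
(b)–(c): forbidden (ΔS, ΔL).
(b)–(d): forbidden (parity, ΔS, ΔL, ΔJ).
(b)–(e): forbidden (ΔL, ΔJ).
(c)–(d): forbidden (ΔS, ΔL, ΔJ).
(c)–(e): forbidden (parity, ΔS, ΔL, ΔJ).
(d)–(e): forbidden (ΔS, ΔJ).
Allowed pairs: 1 of 10.

1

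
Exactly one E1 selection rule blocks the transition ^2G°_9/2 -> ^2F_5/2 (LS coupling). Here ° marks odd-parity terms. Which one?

the ΔJ = 0, ±1 rule

Initial level: S=1/2, L=4, J=9/2, parity odd. Final level: S=1/2, L=3, J=5/2, parity even.
Parity must change: odd → even — ok.
ΔS = 0: S: 1/2 → 1/2 — ok.
ΔL = 0, ±1 (not L=0↔0): L: 4 → 3, ΔL = -1 — ok.
ΔJ = 0, ±1 (not J=0↔0): J: 9/2 → 5/2, ΔJ = -2 — fails.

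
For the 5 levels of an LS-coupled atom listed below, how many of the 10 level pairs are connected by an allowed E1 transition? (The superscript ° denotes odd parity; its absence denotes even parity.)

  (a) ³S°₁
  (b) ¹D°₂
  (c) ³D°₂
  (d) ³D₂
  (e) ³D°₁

(a)–(b): forbidden (parity, ΔS, ΔL).
(a)–(c): forbidden (parity, ΔL).
(a)–(d): forbidden (ΔL).
(a)–(e): forbidden (parity, ΔL).
(b)–(c): forbidden (parity, ΔS).
(b)–(d): forbidden (ΔS).
(b)–(e): forbidden (parity, ΔS).
(c)–(d): allowed.
(c)–(e): forbidden (parity).
(d)–(e): allowed.
Allowed pairs: 2 of 10.

2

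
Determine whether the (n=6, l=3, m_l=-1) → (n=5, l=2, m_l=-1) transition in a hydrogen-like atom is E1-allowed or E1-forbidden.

allowed

Initial l = 3, final l = 2, so Δl = -1. E1 requires Δl = ±1: satisfied.
m_l: -1 → -1 (Δm_l = +0). |Δm_l| ≤ 1 satisfied.
All E1 selection rules are satisfied.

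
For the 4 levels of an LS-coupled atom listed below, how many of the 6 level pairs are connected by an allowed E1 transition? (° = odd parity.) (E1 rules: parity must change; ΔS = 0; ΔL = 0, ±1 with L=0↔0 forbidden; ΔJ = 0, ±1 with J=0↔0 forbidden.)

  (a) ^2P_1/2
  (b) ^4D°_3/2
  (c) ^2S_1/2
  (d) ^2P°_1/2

(a)–(b): forbidden (ΔS).
(a)–(c): forbidden (parity).
(a)–(d): allowed.
(b)–(c): forbidden (ΔS, ΔL).
(b)–(d): forbidden (parity, ΔS).
(c)–(d): allowed.
Allowed pairs: 2 of 6.

2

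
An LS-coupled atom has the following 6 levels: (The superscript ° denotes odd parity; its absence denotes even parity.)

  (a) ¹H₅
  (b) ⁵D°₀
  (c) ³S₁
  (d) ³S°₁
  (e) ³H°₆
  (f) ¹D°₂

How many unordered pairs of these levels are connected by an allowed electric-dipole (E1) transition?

0

(a)–(b): forbidden (ΔS, ΔL, ΔJ).
(a)–(c): forbidden (parity, ΔS, ΔL, ΔJ).
(a)–(d): forbidden (ΔS, ΔL, ΔJ).
(a)–(e): forbidden (ΔS).
(a)–(f): forbidden (ΔL, ΔJ).
(b)–(c): forbidden (ΔS, ΔL).
(b)–(d): forbidden (parity, ΔS, ΔL).
(b)–(e): forbidden (parity, ΔS, ΔL, ΔJ).
(b)–(f): forbidden (parity, ΔS, ΔJ).
(c)–(d): forbidden (ΔL).
(c)–(e): forbidden (ΔL, ΔJ).
(c)–(f): forbidden (ΔS, ΔL).
(d)–(e): forbidden (parity, ΔL, ΔJ).
(d)–(f): forbidden (parity, ΔS, ΔL).
(e)–(f): forbidden (parity, ΔS, ΔL, ΔJ).
Allowed pairs: 0 of 15.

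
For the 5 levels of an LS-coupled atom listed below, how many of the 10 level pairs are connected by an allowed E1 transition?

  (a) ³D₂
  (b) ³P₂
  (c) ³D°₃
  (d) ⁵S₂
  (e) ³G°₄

(a)–(b): forbidden (parity).
(a)–(c): allowed.
(a)–(d): forbidden (parity, ΔS, ΔL).
(a)–(e): forbidden (ΔL, ΔJ).
(b)–(c): allowed.
(b)–(d): forbidden (parity, ΔS).
(b)–(e): forbidden (ΔL, ΔJ).
(c)–(d): forbidden (ΔS, ΔL).
(c)–(e): forbidden (parity, ΔL).
(d)–(e): forbidden (ΔS, ΔL, ΔJ).
Allowed pairs: 2 of 10.

2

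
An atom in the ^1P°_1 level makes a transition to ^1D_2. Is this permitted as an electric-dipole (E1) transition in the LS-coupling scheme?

allowed

Reading off the term symbols: S 0→0, L 1→2, J 1→2, parity odd→even.
Parity must change: odd → even — ✓.
ΔS = 0: S: 0 → 0 — ✓.
ΔL = 0, ±1 (not L=0↔0): L: 1 → 2, ΔL = +1 — ✓.
ΔJ = 0, ±1 (not J=0↔0): J: 1 → 2, ΔJ = +1 — ✓.
All four E1 rules are satisfied.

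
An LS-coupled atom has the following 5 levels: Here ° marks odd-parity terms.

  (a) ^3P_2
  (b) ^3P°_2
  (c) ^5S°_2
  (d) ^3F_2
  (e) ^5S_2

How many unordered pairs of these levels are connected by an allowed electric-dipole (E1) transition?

1

(a)–(b): allowed.
(a)–(c): forbidden (ΔS).
(a)–(d): forbidden (parity, ΔL).
(a)–(e): forbidden (parity, ΔS).
(b)–(c): forbidden (parity, ΔS).
(b)–(d): forbidden (ΔL).
(b)–(e): forbidden (ΔS).
(c)–(d): forbidden (ΔS, ΔL).
(c)–(e): forbidden (ΔL).
(d)–(e): forbidden (parity, ΔS, ΔL).
Allowed pairs: 1 of 10.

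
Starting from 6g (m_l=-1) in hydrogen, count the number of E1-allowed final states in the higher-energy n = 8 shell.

E1 requires Δl = ±1, so l_f ∈ {3, 5}; with 0 ≤ l_f ≤ n_f−1 = 7, the allowed l_f values are {3, 5}.
For l_f = 3: m_f ∈ {m_i−1, m_i, m_i+1} ∩ [−3, 3] = {-2, -1, 0} → 3 states.
For l_f = 5: m_f ∈ {m_i−1, m_i, m_i+1} ∩ [−5, 5] = {-2, -1, 0} → 3 states.
Total: 6.

6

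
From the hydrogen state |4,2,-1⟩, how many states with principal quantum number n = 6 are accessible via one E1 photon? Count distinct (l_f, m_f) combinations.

E1 requires Δl = ±1, so l_f ∈ {1, 3}; with 0 ≤ l_f ≤ n_f−1 = 5, the allowed l_f values are {1, 3}.
For l_f = 1: m_f ∈ {m_i−1, m_i, m_i+1} ∩ [−1, 1] = {-1, 0} → 2 states.
For l_f = 3: m_f ∈ {m_i−1, m_i, m_i+1} ∩ [−3, 3] = {-2, -1, 0} → 3 states.
Total: 5.

5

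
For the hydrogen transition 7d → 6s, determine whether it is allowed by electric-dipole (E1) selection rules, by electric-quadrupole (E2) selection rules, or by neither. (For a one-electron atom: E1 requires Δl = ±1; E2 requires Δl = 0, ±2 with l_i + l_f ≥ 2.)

E2

Δl = 0 − 2 = -2; l_i + l_f = 2.
E1 (Δl = ±1): not satisfied.
E2 (Δl = 0,±2, l_i+l_f ≥ 2): satisfied.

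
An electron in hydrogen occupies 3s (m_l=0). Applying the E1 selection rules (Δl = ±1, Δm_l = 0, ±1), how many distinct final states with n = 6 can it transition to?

3

E1 requires Δl = ±1, so l_f ∈ {-1, 1}; with 0 ≤ l_f ≤ n_f−1 = 5, the allowed l_f values are {1}.
For l_f = 1: m_f ∈ {m_i−1, m_i, m_i+1} ∩ [−1, 1] = {-1, 0, 1} → 3 states.
Total: 3.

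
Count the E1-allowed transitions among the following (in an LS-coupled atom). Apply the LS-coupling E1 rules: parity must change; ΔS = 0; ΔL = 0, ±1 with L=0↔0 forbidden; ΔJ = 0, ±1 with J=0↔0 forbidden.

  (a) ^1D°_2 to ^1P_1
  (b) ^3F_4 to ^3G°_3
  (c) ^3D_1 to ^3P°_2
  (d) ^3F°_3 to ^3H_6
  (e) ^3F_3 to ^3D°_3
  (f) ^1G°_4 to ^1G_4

5

(a) allowed
(b) allowed
(c) allowed
(d) forbidden (ΔL, ΔJ fail)
(e) allowed
(f) allowed
Total allowed: 5 of 6.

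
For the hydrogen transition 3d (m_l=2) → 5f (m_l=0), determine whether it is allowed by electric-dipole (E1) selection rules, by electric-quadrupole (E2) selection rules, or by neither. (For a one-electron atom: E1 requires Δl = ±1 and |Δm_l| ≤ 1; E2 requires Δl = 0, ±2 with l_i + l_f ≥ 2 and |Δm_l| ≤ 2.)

neither

Δl = 3 − 2 = +1; l_i + l_f = 5.
Δm_l = -2.
E1 (Δl = ±1, |Δm_l| ≤ 1): not satisfied.
E2 (Δl = 0,±2, l_i+l_f ≥ 2, |Δm_l| ≤ 2): not satisfied.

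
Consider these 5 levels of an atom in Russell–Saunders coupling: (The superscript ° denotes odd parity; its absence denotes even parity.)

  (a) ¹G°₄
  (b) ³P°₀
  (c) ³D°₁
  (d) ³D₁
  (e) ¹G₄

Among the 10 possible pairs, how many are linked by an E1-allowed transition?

(a)–(b): forbidden (parity, ΔS, ΔL, ΔJ).
(a)–(c): forbidden (parity, ΔS, ΔL, ΔJ).
(a)–(d): forbidden (ΔS, ΔL, ΔJ).
(a)–(e): allowed.
(b)–(c): forbidden (parity).
(b)–(d): allowed.
(b)–(e): forbidden (ΔS, ΔL, ΔJ).
(c)–(d): allowed.
(c)–(e): forbidden (ΔS, ΔL, ΔJ).
(d)–(e): forbidden (parity, ΔS, ΔL, ΔJ).
Allowed pairs: 3 of 10.

3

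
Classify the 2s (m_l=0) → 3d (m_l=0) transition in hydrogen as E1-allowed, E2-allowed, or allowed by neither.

Δl = 2 − 0 = +2; l_i + l_f = 2.
Δm_l = +0.
E1 (Δl = ±1, |Δm_l| ≤ 1): not satisfied.
E2 (Δl = 0,±2, l_i+l_f ≥ 2, |Δm_l| ≤ 2): satisfied.

E2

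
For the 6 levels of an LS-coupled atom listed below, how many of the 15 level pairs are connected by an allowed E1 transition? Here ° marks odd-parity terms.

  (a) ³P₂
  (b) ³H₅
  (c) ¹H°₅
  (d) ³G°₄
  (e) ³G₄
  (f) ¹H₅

(a)–(b): forbidden (parity, ΔL, ΔJ).
(a)–(c): forbidden (ΔS, ΔL, ΔJ).
(a)–(d): forbidden (ΔL, ΔJ).
(a)–(e): forbidden (parity, ΔL, ΔJ).
(a)–(f): forbidden (parity, ΔS, ΔL, ΔJ).
(b)–(c): forbidden (ΔS).
(b)–(d): allowed.
(b)–(e): forbidden (parity).
(b)–(f): forbidden (parity, ΔS).
(c)–(d): forbidden (parity, ΔS).
(c)–(e): forbidden (ΔS).
(c)–(f): allowed.
(d)–(e): allowed.
(d)–(f): forbidden (ΔS).
(e)–(f): forbidden (parity, ΔS).
Allowed pairs: 3 of 15.

3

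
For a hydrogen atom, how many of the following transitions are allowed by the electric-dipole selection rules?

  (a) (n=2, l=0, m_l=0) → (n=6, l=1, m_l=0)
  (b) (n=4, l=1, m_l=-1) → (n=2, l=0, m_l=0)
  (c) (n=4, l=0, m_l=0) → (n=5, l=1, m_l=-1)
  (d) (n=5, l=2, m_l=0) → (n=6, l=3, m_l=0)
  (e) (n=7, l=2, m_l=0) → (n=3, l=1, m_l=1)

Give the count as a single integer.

5

(a) allowed
(b) allowed
(c) allowed
(d) allowed
(e) allowed
Total allowed: 5 of 5.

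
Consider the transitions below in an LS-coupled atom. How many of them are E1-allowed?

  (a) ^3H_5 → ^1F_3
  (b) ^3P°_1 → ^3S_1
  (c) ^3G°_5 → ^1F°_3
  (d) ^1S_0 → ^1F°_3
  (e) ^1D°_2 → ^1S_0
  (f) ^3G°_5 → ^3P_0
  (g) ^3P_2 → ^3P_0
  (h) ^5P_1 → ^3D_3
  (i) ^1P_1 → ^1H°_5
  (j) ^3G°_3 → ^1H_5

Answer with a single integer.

(a) forbidden (parity, ΔS, ΔL, ΔJ fail)
(b) allowed
(c) forbidden (parity, ΔS, ΔJ fail)
(d) forbidden (ΔL, ΔJ fail)
(e) forbidden (ΔL, ΔJ fail)
(f) forbidden (ΔL, ΔJ fail)
(g) forbidden (parity, ΔJ fail)
(h) forbidden (parity, ΔS, ΔJ fail)
(i) forbidden (ΔL, ΔJ fail)
(j) forbidden (ΔS, ΔJ fail)
Total allowed: 1 of 10.

1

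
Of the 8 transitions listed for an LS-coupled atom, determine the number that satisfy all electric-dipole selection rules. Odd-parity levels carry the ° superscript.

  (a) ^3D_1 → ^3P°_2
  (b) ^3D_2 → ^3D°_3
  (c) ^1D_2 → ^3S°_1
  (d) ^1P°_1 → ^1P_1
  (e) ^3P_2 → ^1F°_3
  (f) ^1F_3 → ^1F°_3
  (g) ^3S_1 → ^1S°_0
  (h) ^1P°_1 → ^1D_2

(a) allowed
(b) allowed
(c) forbidden (ΔS, ΔL fail)
(d) allowed
(e) forbidden (ΔS, ΔL fail)
(f) allowed
(g) forbidden (ΔS, ΔL fail)
(h) allowed
Total allowed: 5 of 8.

5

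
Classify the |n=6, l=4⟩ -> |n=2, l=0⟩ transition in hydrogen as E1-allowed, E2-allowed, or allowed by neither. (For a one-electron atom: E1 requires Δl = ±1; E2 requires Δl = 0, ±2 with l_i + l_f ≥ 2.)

Δl = 0 − 4 = -4; l_i + l_f = 4.
E1 (Δl = ±1): not satisfied.
E2 (Δl = 0,±2, l_i+l_f ≥ 2): not satisfied.

neither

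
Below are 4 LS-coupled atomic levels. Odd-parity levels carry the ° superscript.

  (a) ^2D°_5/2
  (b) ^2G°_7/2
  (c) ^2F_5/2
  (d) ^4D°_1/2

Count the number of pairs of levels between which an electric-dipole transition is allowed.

2

(a)–(b): forbidden (parity, ΔL).
(a)–(c): allowed.
(a)–(d): forbidden (parity, ΔS, ΔJ).
(b)–(c): allowed.
(b)–(d): forbidden (parity, ΔS, ΔL, ΔJ).
(c)–(d): forbidden (ΔS, ΔJ).
Allowed pairs: 2 of 6.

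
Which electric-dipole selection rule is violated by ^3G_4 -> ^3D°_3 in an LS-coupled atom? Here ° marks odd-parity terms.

Reading off the term symbols: S 1→1, L 4→2, J 4→3, parity even→odd.
Parity must change: even → odd — ✓.
ΔS = 0: S: 1 → 1 — ✓.
ΔL = 0, ±1 (not L=0↔0): L: 4 → 2, ΔL = -2 — ✗.
ΔJ = 0, ±1 (not J=0↔0): J: 4 → 3, ΔJ = -1 — ✓.

the ΔL = 0, ±1 rule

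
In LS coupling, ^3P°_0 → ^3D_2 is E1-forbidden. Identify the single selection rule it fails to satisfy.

Reading off the term symbols: S 1→1, L 1→2, J 0→2, parity odd→even.
ΔS = 0: S: 1 → 1 — satisfied.
ΔL = 0, ±1 (not L=0↔0): L: 1 → 2, ΔL = +1 — satisfied.
Parity must change: odd → even — satisfied.
ΔJ = 0, ±1 (not J=0↔0): J: 0 → 2, ΔJ = +2 — violated.

the ΔJ = 0, ±1 rule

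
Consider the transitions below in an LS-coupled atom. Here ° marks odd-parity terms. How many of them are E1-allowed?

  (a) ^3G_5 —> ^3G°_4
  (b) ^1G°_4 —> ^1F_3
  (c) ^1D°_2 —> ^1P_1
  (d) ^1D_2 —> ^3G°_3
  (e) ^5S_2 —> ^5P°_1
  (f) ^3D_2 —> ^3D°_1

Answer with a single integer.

5

(a) allowed
(b) allowed
(c) allowed
(d) forbidden (ΔS, ΔL fail)
(e) allowed
(f) allowed
Total allowed: 5 of 6.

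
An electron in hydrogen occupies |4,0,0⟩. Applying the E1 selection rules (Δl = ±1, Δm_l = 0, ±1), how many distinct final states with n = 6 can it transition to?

3

E1 requires Δl = ±1, so l_f ∈ {-1, 1}; with 0 ≤ l_f ≤ n_f−1 = 5, the allowed l_f values are {1}.
For l_f = 1: m_f ∈ {m_i−1, m_i, m_i+1} ∩ [−1, 1] = {-1, 0, 1} → 3 states.
Total: 3.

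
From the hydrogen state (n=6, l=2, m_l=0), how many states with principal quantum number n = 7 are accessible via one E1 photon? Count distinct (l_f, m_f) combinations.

E1 requires Δl = ±1, so l_f ∈ {1, 3}; with 0 ≤ l_f ≤ n_f−1 = 6, the allowed l_f values are {1, 3}.
For l_f = 1: m_f ∈ {m_i−1, m_i, m_i+1} ∩ [−1, 1] = {-1, 0, 1} → 3 states.
For l_f = 3: m_f ∈ {m_i−1, m_i, m_i+1} ∩ [−3, 3] = {-1, 0, 1} → 3 states.
Total: 6.

6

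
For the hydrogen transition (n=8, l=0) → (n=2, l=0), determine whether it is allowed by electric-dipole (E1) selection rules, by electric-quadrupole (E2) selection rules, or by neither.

neither

Δl = 0 − 0 = +0; l_i + l_f = 0.
E1 (Δl = ±1): not satisfied.
E2 (Δl = 0,±2, l_i+l_f ≥ 2): not satisfied.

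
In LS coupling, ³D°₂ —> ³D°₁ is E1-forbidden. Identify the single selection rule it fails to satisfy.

parity

Parity must change: odd → odd — ✗.
ΔS = 0: S: 1 → 1 — ✓.
ΔL = 0, ±1 (not L=0↔0): L: 2 → 2, ΔL = +0 — ✓.
ΔJ = 0, ±1 (not J=0↔0): J: 2 → 1, ΔJ = -1 — ✓.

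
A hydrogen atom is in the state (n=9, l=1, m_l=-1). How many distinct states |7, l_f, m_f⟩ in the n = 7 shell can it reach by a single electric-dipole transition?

4

E1 requires Δl = ±1, so l_f ∈ {0, 2}; with 0 ≤ l_f ≤ n_f−1 = 6, the allowed l_f values are {0, 2}.
For l_f = 0: m_f ∈ {m_i−1, m_i, m_i+1} ∩ [−0, 0] = {0} → 1 state.
For l_f = 2: m_f ∈ {m_i−1, m_i, m_i+1} ∩ [−2, 2] = {-2, -1, 0} → 3 states.
Total: 4.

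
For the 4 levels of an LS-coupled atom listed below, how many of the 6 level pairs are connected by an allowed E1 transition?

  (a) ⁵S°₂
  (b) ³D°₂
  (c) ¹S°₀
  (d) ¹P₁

(a)–(b): forbidden (parity, ΔS, ΔL).
(a)–(c): forbidden (parity, ΔS, ΔL, ΔJ).
(a)–(d): forbidden (ΔS).
(b)–(c): forbidden (parity, ΔS, ΔL, ΔJ).
(b)–(d): forbidden (ΔS).
(c)–(d): allowed.
Allowed pairs: 1 of 6.

1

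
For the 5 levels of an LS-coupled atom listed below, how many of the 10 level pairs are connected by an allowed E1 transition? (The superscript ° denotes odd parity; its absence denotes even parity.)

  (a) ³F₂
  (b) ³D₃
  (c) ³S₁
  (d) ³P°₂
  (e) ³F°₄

3

(a)–(b): forbidden (parity).
(a)–(c): forbidden (parity, ΔL).
(a)–(d): forbidden (ΔL).
(a)–(e): forbidden (ΔJ).
(b)–(c): forbidden (parity, ΔL, ΔJ).
(b)–(d): allowed.
(b)–(e): allowed.
(c)–(d): allowed.
(c)–(e): forbidden (ΔL, ΔJ).
(d)–(e): forbidden (parity, ΔL, ΔJ).
Allowed pairs: 3 of 10.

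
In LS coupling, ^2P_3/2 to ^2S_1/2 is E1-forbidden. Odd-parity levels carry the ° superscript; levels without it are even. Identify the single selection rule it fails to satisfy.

ΔS = 0: S: 1/2 → 1/2 — satisfied.
ΔJ = 0, ±1 (not J=0↔0): J: 3/2 → 1/2, ΔJ = -1 — satisfied.
ΔL = 0, ±1 (not L=0↔0): L: 1 → 0, ΔL = -1 — satisfied.
Parity must change: even → even — violated.

parity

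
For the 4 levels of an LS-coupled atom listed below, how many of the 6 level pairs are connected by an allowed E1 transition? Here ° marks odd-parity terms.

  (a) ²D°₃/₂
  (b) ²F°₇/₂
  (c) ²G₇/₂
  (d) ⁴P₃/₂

(a)–(b): forbidden (parity, ΔJ).
(a)–(c): forbidden (ΔL, ΔJ).
(a)–(d): forbidden (ΔS).
(b)–(c): allowed.
(b)–(d): forbidden (ΔS, ΔL, ΔJ).
(c)–(d): forbidden (parity, ΔS, ΔL, ΔJ).
Allowed pairs: 1 of 6.

1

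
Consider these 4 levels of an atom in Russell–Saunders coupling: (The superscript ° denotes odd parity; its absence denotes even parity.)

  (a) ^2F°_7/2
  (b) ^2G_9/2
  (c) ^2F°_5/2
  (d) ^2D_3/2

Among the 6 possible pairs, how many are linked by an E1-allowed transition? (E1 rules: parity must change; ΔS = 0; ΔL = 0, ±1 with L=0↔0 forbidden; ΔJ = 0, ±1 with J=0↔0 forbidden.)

2

(a)–(b): allowed.
(a)–(c): forbidden (parity).
(a)–(d): forbidden (ΔJ).
(b)–(c): forbidden (ΔJ).
(b)–(d): forbidden (parity, ΔL, ΔJ).
(c)–(d): allowed.
Allowed pairs: 2 of 6.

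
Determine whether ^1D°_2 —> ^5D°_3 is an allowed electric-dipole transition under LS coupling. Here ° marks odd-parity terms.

forbidden

Parity must change: odd → odd — fails.
ΔS = 0: S: 0 → 2 — fails.
ΔL = 0, ±1 (not L=0↔0): L: 2 → 2, ΔL = +0 — ok.
ΔJ = 0, ±1 (not J=0↔0): J: 2 → 3, ΔJ = +1 — ok.
Rule(s) violated: parity, ΔS.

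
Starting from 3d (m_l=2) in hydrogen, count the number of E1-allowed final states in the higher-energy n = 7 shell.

E1 requires Δl = ±1, so l_f ∈ {1, 3}; with 0 ≤ l_f ≤ n_f−1 = 6, the allowed l_f values are {1, 3}.
For l_f = 1: m_f ∈ {m_i−1, m_i, m_i+1} ∩ [−1, 1] = {1} → 1 state.
For l_f = 3: m_f ∈ {m_i−1, m_i, m_i+1} ∩ [−3, 3] = {1, 2, 3} → 3 states.
Total: 4.

4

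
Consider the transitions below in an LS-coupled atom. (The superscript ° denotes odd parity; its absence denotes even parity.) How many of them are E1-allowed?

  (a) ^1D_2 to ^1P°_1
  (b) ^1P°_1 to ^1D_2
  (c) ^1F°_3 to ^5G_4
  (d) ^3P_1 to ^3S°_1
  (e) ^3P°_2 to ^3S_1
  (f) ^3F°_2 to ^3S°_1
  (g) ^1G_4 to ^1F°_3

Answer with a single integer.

(a) allowed
(b) allowed
(c) forbidden (ΔS fails)
(d) allowed
(e) allowed
(f) forbidden (parity, ΔL fail)
(g) allowed
Total allowed: 5 of 7.

5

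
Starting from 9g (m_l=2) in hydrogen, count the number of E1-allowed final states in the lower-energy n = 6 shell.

E1 requires Δl = ±1, so l_f ∈ {3, 5}; with 0 ≤ l_f ≤ n_f−1 = 5, the allowed l_f values are {3, 5}.
For l_f = 3: m_f ∈ {m_i−1, m_i, m_i+1} ∩ [−3, 3] = {1, 2, 3} → 3 states.
For l_f = 5: m_f ∈ {m_i−1, m_i, m_i+1} ∩ [−5, 5] = {1, 2, 3} → 3 states.
Total: 6.

6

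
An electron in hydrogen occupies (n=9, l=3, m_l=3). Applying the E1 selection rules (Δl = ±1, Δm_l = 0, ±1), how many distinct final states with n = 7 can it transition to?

E1 requires Δl = ±1, so l_f ∈ {2, 4}; with 0 ≤ l_f ≤ n_f−1 = 6, the allowed l_f values are {2, 4}.
For l_f = 2: m_f ∈ {m_i−1, m_i, m_i+1} ∩ [−2, 2] = {2} → 1 state.
For l_f = 4: m_f ∈ {m_i−1, m_i, m_i+1} ∩ [−4, 4] = {2, 3, 4} → 3 states.
Total: 4.

4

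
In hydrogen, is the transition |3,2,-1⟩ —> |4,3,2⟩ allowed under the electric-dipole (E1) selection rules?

forbidden

l: 2 → 3 (Δl = +1). Δl = ±1 satisfied.
m_l: -1 → 2 (Δm_l = +3). |Δm_l| ≤ 1 violated.
The transition is electric-dipole forbidden.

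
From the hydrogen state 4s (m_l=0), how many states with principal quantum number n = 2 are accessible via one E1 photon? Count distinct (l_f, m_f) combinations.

E1 requires Δl = ±1, so l_f ∈ {-1, 1}; with 0 ≤ l_f ≤ n_f−1 = 1, the allowed l_f values are {1}.
For l_f = 1: m_f ∈ {m_i−1, m_i, m_i+1} ∩ [−1, 1] = {-1, 0, 1} → 3 states.
Total: 3.

3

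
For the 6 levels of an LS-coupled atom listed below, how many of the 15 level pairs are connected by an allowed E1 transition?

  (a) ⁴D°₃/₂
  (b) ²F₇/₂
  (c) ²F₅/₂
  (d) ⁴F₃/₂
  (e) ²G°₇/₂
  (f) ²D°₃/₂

(a)–(b): forbidden (ΔS, ΔJ).
(a)–(c): forbidden (ΔS).
(a)–(d): allowed.
(a)–(e): forbidden (parity, ΔS, ΔL, ΔJ).
(a)–(f): forbidden (parity, ΔS).
(b)–(c): forbidden (parity).
(b)–(d): forbidden (parity, ΔS, ΔJ).
(b)–(e): allowed.
(b)–(f): forbidden (ΔJ).
(c)–(d): forbidden (parity, ΔS).
(c)–(e): allowed.
(c)–(f): allowed.
(d)–(e): forbidden (ΔS, ΔJ).
(d)–(f): forbidden (ΔS).
(e)–(f): forbidden (parity, ΔL, ΔJ).
Allowed pairs: 4 of 15.

4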